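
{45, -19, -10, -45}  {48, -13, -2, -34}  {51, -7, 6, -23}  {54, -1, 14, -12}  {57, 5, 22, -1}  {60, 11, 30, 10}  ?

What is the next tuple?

{63, 17, 38, 21}

First part: +3 each step, so 45, 48, 51, 54, 57, 60 → 63.
Second part: +6 each step, so -19, -13, -7, -1, 5, 11 → 17.
Third part: +8 each step, so -10, -2, 6, 14, 22, 30 → 38.
For the fourth part, +11 each step: -45, -34, -23, -12, -1, 10 → 21.
Putting it together: {63, 17, 38, 21}.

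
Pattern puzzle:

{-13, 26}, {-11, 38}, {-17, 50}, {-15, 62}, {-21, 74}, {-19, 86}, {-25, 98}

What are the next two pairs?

First slot: -13, -11, -17, -15, -21, -19, -25 → -23 → -29 (alternating steps +2, −6, +2, −6, …).
Second slot: +12 each step, so 26, 38, 50, 62, 74, 86, 98 → 110 → 122.
Putting the parts together: {-23, 110} and then {-29, 122}.

{-23, 110}, {-29, 122}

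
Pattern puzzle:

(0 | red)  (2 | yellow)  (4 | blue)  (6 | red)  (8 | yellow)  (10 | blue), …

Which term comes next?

(12 | red)

First slot goes 0, 2, 4, 6, 8, 10 → 12 (+2 each step).
Colour: red, yellow, blue, red, yellow, blue → red (repeats red → yellow → blue).
Putting it together: (12 | red).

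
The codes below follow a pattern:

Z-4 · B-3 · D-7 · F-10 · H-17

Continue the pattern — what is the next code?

J-27

Letter goes Z, B, D, F, H → J (letters move forward 2 places in the alphabet, wrapping Z→A).
For the second component, each term is the sum of the two before it: 4, 3, 7, 10, 17 → 27.
So the next code is J-27.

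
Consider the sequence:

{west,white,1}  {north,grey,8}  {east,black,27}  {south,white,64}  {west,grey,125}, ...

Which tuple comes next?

{north,black,216}

Direction: repeats west → north → east → south, so west, north, east, south, west → north.
Shade: white, grey, black, white, grey → black (repeats white → grey → black).
Third component: perfect cubes: 1³, 2³, 3³, …, so 1, 8, 27, 64, 125 → 216.
So the next tuple is {north,black,216}.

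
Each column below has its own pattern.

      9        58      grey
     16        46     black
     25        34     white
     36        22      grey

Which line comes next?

49  10  black

First component: perfect squares: 3², 4², 5², …; 9, 16, 25, 36 → 49.
Second component: −12 each step, so 58, 46, 34, 22 → 10.
Shade: grey, black, white, grey → black (repeats grey → black → white).
So the next line is 49  10  black.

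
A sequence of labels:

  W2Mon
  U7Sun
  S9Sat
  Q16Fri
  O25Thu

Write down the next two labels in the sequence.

Letter: letters move back 2 places in the alphabet; W, U, S, Q, O → M → K.
Second component goes 2, 7, 9, 16, 25 → 41 → 66 (each term is the sum of the two before it).
Day: runs backward through the weekdays Mon→Sun; Mon, Sun, Sat, Fri, Thu → Wed → Tue.
Putting the parts together: M41Wed and then K66Tue.

M41Wed then K66Tue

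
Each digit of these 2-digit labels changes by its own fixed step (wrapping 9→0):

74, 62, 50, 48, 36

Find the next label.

24

First digit — −1 each step, mod 10: 7, 6, 5, 4, 3 → 2.
Second digit: −2 each step, mod 10; 4, 2, 0, 8, 6 → 4.
Putting it together: 24.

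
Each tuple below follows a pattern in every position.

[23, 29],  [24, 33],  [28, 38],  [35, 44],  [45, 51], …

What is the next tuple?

First entry: differences are 1, 4, 7, … (increasing by 3 each time), so 23, 24, 28, 35, 45 → 58.
Second entry goes 29, 33, 38, 44, 51 → 59 (differences are 4, 5, 6, … (increasing by 1 each time)).
Combining the parts gives [58, 59].

[58, 59]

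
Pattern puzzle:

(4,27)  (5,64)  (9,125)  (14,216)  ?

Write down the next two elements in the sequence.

First part: each term is the sum of the two before it; 4, 5, 9, 14 → 23 → 37.
Second part goes 27, 64, 125, 216 → 343 → 512 (perfect cubes: 3³, 4³, 5³, …).
Putting the parts together: (23,343) and then (37,512).

(23,343), (37,512)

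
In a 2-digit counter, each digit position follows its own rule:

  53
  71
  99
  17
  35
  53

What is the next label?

71

First digit: +2 each step, mod 10; 5, 7, 9, 1, 3, 5 → 7.
Second digit goes 3, 1, 9, 7, 5, 3 → 1 (−2 each step, mod 10).
Combining the parts gives 71.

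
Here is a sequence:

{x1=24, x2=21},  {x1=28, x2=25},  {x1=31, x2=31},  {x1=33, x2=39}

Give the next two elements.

X1 — differences are 4, 3, 2, … (decreasing by 1 each time): 24, 28, 31, 33 → 34 → 34.
X2: differences are 4, 6, 8, … (increasing by 2 each time), so 21, 25, 31, 39 → 49 → 61.
Putting the parts together: {x1=34, x2=49} and then {x1=34, x2=61}.

{x1=34, x2=49}, {x1=34, x2=61}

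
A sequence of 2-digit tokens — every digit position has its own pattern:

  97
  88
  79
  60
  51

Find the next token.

42

First digit — −1 each step, mod 10: 9, 8, 7, 6, 5 → 4.
Second digit — +1 each step, mod 10: 7, 8, 9, 0, 1 → 2.
So the next token is 42.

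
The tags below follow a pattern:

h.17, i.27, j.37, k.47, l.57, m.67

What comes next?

Letter: letters move forward 1 place in the alphabet; h, i, j, k, l, m → n.
Second component goes 17, 27, 37, 47, 57, 67 → 77 (+10 each step).
Combining the parts gives n.77.

n.77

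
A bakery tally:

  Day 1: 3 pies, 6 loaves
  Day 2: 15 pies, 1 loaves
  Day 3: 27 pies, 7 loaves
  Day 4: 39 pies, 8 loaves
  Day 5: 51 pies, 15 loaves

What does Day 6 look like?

Pies — +12 each step: 3, 15, 27, 39, 51 → 63.
Loaves — each term is the sum of the two before it: 6, 1, 7, 8, 15 → 23.
Combining the parts gives 63 pies, 23 loaves.

63 pies, 23 loaves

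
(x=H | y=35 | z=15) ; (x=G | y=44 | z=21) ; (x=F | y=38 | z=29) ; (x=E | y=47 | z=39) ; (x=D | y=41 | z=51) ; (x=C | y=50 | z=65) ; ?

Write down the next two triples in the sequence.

X: H, G, F, E, D, C → B → A (letters move back 1 place in the alphabet).
Y goes 35, 44, 38, 47, 41, 50 → 44 → 53 (alternating steps +9, −6, +9, −6, …).
Z: differences are 6, 8, 10, … (increasing by 2 each time); 15, 21, 29, 39, 51, 65 → 81 → 99.
Putting the parts together: (x=B | y=44 | z=81) and then (x=A | y=53 | z=99).

(x=B | y=44 | z=81), (x=A | y=53 | z=99)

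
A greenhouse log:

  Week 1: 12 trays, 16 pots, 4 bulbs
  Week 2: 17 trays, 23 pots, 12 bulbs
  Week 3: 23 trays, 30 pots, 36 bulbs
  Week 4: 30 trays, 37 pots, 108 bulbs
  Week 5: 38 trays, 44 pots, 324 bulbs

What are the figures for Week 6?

47 trays, 51 pots, 972 bulbs

Trays — differences are 5, 6, 7, … (increasing by 1 each time): 12, 17, 23, 30, 38 → 47.
Pots: +7 each step, so 16, 23, 30, 37, 44 → 51.
Bulbs goes 4, 12, 36, 108, 324 → 972 (×3 each step).
Combining the parts gives 47 trays, 51 pots, 972 bulbs.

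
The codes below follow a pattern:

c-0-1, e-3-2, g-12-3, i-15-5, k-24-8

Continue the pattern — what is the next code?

Letter: c, e, g, i, k → m (letters move forward 2 places in the alphabet).
Second component goes 0, 3, 12, 15, 24 → 27 (alternating steps +3, +9, +3, +9, …).
Third component goes 1, 2, 3, 5, 8 → 13 (each term is the sum of the two before it).
Putting it together: m-27-13.

m-27-13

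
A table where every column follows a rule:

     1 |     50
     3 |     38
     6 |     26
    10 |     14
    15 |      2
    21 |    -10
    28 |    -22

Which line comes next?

First component: differences are 2, 3, 4, … (increasing by 1 each time), so 1, 3, 6, 10, 15, 21, 28 → 36.
Second component goes 50, 38, 26, 14, 2, -10, -22 → -34 (−12 each step).
So the next line is 36  -34.

36  -34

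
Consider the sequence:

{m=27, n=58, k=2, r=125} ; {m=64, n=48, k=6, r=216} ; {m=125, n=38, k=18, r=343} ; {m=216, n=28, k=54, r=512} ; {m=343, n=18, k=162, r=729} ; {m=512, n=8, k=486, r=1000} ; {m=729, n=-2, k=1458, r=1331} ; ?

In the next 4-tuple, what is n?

-12

N: −10 each step; 58, 48, 38, 28, 18, 8, -2 → -12.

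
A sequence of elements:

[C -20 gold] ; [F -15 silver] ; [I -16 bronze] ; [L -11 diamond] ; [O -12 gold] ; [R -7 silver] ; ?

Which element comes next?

[U -8 bronze]

Letter: letters move forward 3 places in the alphabet; C, F, I, L, O, R → U.
Second part: alternating steps +5, −1, +5, −1, …, so -20, -15, -16, -11, -12, -7 → -8.
Rank: repeats gold → silver → bronze → diamond; gold, silver, bronze, diamond, gold, silver → bronze.
Combining the parts gives [U -8 bronze].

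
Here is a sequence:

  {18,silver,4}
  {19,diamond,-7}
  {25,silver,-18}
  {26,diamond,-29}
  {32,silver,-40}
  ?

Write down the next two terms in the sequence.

{33,diamond,-51}, {39,silver,-62}

For the first slot, alternating steps +1, +6, +1, +6, …: 18, 19, 25, 26, 32 → 33 → 39.
Rank: alternates silver ↔ diamond, so silver, diamond, silver, diamond, silver → diamond → silver.
Third slot: −11 each step; 4, -7, -18, -29, -40 → -51 → -62.
Putting the parts together: {33,diamond,-51} and then {39,silver,-62}.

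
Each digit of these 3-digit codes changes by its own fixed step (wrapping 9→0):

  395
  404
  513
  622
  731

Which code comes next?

840

For the first digit, +1 each step, mod 10: 3, 4, 5, 6, 7 → 8.
Second digit — +1 each step, mod 10: 9, 0, 1, 2, 3 → 4.
Third digit: −1 each step, mod 10, so 5, 4, 3, 2, 1 → 0.
So the next code is 840.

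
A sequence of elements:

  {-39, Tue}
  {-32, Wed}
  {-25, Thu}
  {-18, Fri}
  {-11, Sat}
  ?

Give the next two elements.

First slot — +7 each step: -39, -32, -25, -18, -11 → -4 → 3.
Day — runs through the weekdays Mon→Sun: Tue, Wed, Thu, Fri, Sat → Sun → Mon.
So the next two elements are {-4, Sun} and {3, Mon}.

{-4, Sun}, {3, Mon}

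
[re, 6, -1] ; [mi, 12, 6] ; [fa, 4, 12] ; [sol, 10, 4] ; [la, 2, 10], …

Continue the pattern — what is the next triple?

[ti, 8, 2]

Note: re, mi, fa, sol, la → ti (runs through the solfège scale do→ti).
For the second coordinate, alternating steps +6, −8, +6, −8, …: 6, 12, 4, 10, 2 → 8.
Third coordinate goes -1, 6, 12, 4, 10 → 2 (always the previous value of the second coordinate).
Combining the parts gives [ti, 8, 2].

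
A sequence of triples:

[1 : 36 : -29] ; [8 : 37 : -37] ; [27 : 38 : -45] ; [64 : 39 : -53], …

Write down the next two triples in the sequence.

[125 : 40 : -61], [216 : 41 : -69]

First component goes 1, 8, 27, 64 → 125 → 216 (perfect cubes: 1³, 2³, 3³, …).
Second component: +1 each step, so 36, 37, 38, 39 → 40 → 41.
Third component: -29, -37, -45, -53 → -61 → -69 (−8 each step).
So the next two triples are [125 : 40 : -61] and [216 : 41 : -69].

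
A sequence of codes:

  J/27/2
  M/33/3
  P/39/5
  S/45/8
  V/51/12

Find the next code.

Letter: letters move forward 3 places in the alphabet; J, M, P, S, V → Y.
Second component: 27, 33, 39, 45, 51 → 57 (+6 each step).
For the third component, differences are 1, 2, 3, … (increasing by 1 each time): 2, 3, 5, 8, 12 → 17.
Putting it together: Y/57/17.

Y/57/17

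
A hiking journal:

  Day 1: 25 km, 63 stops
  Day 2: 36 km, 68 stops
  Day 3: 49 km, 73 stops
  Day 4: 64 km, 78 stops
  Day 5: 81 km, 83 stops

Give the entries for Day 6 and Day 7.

Km goes 25, 36, 49, 64, 81 → 100 → 121 (perfect squares: 5², 6², 7², …).
Stops goes 63, 68, 73, 78, 83 → 88 → 93 (+5 each step).
Putting the parts together: 100 km, 88 stops and then 121 km, 93 stops.

100 km, 88 stops; 121 km, 93 stops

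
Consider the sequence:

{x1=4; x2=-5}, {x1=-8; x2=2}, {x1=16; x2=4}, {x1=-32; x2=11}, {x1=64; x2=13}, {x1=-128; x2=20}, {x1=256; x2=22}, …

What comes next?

{x1=-512; x2=29}

X1: 4, -8, 16, -32, 64, -128, 256 → -512 (×(-2) each step).
For the x2, alternating steps +7, +2, +7, +2, …: -5, 2, 4, 11, 13, 20, 22 → 29.
Combining the parts gives {x1=-512; x2=29}.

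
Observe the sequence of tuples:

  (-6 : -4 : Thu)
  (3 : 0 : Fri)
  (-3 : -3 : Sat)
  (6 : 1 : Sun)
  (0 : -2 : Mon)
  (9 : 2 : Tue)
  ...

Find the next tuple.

(3 : -1 : Wed)

First coordinate — alternating steps +9, −6, +9, −6, …: -6, 3, -3, 6, 0, 9 → 3.
For the second coordinate, alternating steps +4, −3, +4, −3, …: -4, 0, -3, 1, -2, 2 → -1.
For the day, runs through the weekdays Mon→Sun: Thu, Fri, Sat, Sun, Mon, Tue → Wed.
Putting it together: (3 : -1 : Wed).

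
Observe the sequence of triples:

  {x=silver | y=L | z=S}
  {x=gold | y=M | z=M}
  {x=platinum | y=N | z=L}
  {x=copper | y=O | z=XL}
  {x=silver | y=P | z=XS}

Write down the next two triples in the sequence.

X: repeats silver → gold → platinum → copper; silver, gold, platinum, copper, silver → gold → platinum.
Y: letters move forward 1 place in the alphabet; L, M, N, O, P → Q → R.
For the z, runs through clothing sizes XS→XL: S, M, L, XL, XS → S → M.
So the next two triples are {x=gold | y=Q | z=S} and {x=platinum | y=R | z=M}.

{x=gold | y=Q | z=S}, {x=platinum | y=R | z=M}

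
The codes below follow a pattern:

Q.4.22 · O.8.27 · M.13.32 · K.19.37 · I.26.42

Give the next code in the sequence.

G.34.47

Letter: letters move back 2 places in the alphabet; Q, O, M, K, I → G.
Second component goes 4, 8, 13, 19, 26 → 34 (differences are 4, 5, 6, … (increasing by 1 each time)).
Third component: +5 each step, so 22, 27, 32, 37, 42 → 47.
So the next code is G.34.47.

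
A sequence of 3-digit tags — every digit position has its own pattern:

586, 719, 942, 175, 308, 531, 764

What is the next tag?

First digit — +2 each step, mod 10: 5, 7, 9, 1, 3, 5, 7 → 9.
Second digit goes 8, 1, 4, 7, 0, 3, 6 → 9 (+3 each step, mod 10).
For the third digit, +3 each step, mod 10: 6, 9, 2, 5, 8, 1, 4 → 7.
Combining the parts gives 997.

997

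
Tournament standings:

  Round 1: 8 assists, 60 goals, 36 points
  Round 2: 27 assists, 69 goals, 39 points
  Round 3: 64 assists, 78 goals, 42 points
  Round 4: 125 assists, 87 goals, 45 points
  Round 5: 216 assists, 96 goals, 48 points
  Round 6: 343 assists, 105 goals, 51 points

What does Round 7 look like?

Assists: perfect cubes: 2³, 3³, 4³, …; 8, 27, 64, 125, 216, 343 → 512.
Goals goes 60, 69, 78, 87, 96, 105 → 114 (+9 each step).
For the points, +3 each step: 36, 39, 42, 45, 48, 51 → 54.
Combining the parts gives 512 assists, 114 goals, 54 points.

512 assists, 114 goals, 54 points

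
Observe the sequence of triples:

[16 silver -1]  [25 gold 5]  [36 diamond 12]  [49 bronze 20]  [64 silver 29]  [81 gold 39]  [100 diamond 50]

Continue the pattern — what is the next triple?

[121 bronze 62]

First slot: perfect squares: 4², 5², 6², …, so 16, 25, 36, 49, 64, 81, 100 → 121.
Rank: repeats silver → gold → diamond → bronze, so silver, gold, diamond, bronze, silver, gold, diamond → bronze.
Third slot goes -1, 5, 12, 20, 29, 39, 50 → 62 (differences are 6, 7, 8, … (increasing by 1 each time)).
Combining the parts gives [121 bronze 62].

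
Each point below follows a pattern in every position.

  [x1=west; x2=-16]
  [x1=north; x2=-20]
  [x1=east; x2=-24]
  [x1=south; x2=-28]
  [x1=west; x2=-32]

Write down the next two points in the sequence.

[x1=north; x2=-36], [x1=east; x2=-40]

X1: west, north, east, south, west → north → east (repeats west → north → east → south).
X2: −4 each step, so -16, -20, -24, -28, -32 → -36 → -40.
Putting the parts together: [x1=north; x2=-36] and then [x1=east; x2=-40].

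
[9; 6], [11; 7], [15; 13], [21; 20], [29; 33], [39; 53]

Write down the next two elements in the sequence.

First slot goes 9, 11, 15, 21, 29, 39 → 51 → 65 (differences are 2, 4, 6, … (increasing by 2 each time)).
Second slot — each term is the sum of the two before it: 6, 7, 13, 20, 33, 53 → 86 → 139.
Putting the parts together: [51; 86] and then [65; 139].

[51; 86], [65; 139]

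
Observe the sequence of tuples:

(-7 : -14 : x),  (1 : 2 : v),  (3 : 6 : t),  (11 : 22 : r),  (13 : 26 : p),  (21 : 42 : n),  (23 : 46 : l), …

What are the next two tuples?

(31 : 62 : j), (33 : 66 : h)

First part — alternating steps +8, +2, +8, +2, …: -7, 1, 3, 11, 13, 21, 23 → 31 → 33.
Second part goes -14, 2, 6, 22, 26, 42, 46 → 62 → 66 (always 2 × the first part).
For the letter, letters move back 2 places in the alphabet: x, v, t, r, p, n, l → j → h.
Putting the parts together: (31 : 62 : j) and then (33 : 66 : h).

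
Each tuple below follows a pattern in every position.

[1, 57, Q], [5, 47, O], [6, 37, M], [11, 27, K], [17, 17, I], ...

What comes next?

[28, 7, G]

First component: 1, 5, 6, 11, 17 → 28 (each term is the sum of the two before it).
For the second component, −10 each step: 57, 47, 37, 27, 17 → 7.
Letter: Q, O, M, K, I → G (letters move back 2 places in the alphabet).
Combining the parts gives [28, 7, G].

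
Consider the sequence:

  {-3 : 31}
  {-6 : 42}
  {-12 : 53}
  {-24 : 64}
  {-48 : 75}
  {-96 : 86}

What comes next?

First coordinate: ×2 each step, so -3, -6, -12, -24, -48, -96 → -192.
Second coordinate: +11 each step, so 31, 42, 53, 64, 75, 86 → 97.
So the next element is {-192 : 97}.

{-192 : 97}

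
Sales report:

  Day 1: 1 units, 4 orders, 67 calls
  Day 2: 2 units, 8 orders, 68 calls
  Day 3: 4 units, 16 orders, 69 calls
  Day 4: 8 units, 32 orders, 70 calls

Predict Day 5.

16 units, 64 orders, 71 calls

For the units, ×2 each step: 1, 2, 4, 8 → 16.
For the orders, ×2 each step: 4, 8, 16, 32 → 64.
Calls: +1 each step, so 67, 68, 69, 70 → 71.
Putting it together: 16 units, 64 orders, 71 calls.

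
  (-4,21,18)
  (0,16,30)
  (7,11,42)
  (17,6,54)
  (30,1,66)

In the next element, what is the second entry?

-4

First entry: -4, 0, 7, 17, 30 → 46 (differences are 4, 7, 10, … (increasing by 3 each time)).
Second entry: −5 each step; 21, 16, 11, 6, 1 → -4.
For the third entry, +12 each step: 18, 30, 42, 54, 66 → 78.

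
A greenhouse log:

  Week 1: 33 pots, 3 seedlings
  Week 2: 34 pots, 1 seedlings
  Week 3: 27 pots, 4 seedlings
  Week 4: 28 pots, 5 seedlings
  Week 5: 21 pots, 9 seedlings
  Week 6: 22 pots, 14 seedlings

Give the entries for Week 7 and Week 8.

Pots goes 33, 34, 27, 28, 21, 22 → 15 → 16 (alternating steps +1, −7, +1, −7, …).
Seedlings: each term is the sum of the two before it, so 3, 1, 4, 5, 9, 14 → 23 → 37.
So the next two rows are 15 pots, 23 seedlings and 16 pots, 37 seedlings.

15 pots, 23 seedlings; 16 pots, 37 seedlings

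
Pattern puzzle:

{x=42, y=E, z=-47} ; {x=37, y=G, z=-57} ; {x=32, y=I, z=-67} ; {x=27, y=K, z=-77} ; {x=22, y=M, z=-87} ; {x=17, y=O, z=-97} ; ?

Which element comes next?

X: 42, 37, 32, 27, 22, 17 → 12 (−5 each step).
Y: letters move forward 2 places in the alphabet, so E, G, I, K, M, O → Q.
Z: −10 each step, so -47, -57, -67, -77, -87, -97 → -107.
Putting it together: {x=12, y=Q, z=-107}.

{x=12, y=Q, z=-107}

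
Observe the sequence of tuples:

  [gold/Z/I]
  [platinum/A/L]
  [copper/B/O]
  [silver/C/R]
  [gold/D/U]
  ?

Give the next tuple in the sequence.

[platinum/E/X]

Metal goes gold, platinum, copper, silver, gold → platinum (repeats gold → platinum → copper → silver).
First letter: letters move forward 1 place in the alphabet, wrapping Z→A; Z, A, B, C, D → E.
Second letter — letters move forward 3 places in the alphabet: I, L, O, R, U → X.
Putting it together: [platinum/E/X].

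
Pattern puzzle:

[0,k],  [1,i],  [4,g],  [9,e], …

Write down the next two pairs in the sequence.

[16,c], [25,a]

First coordinate goes 0, 1, 4, 9 → 16 → 25 (differences are 1, 3, 5, … (increasing by 2 each time)).
Letter goes k, i, g, e → c → a (letters move back 2 places in the alphabet).
Putting the parts together: [16,c] and then [25,a].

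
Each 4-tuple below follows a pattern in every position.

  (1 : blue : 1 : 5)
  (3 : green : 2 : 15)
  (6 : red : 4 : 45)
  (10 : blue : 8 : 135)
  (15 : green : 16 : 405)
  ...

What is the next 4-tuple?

(21 : red : 32 : 1215)

First component: differences are 2, 3, 4, … (increasing by 1 each time), so 1, 3, 6, 10, 15 → 21.
Colour: repeats blue → green → red; blue, green, red, blue, green → red.
Third component: ×2 each step; 1, 2, 4, 8, 16 → 32.
For the fourth component, ×3 each step: 5, 15, 45, 135, 405 → 1215.
So the next 4-tuple is (21 : red : 32 : 1215).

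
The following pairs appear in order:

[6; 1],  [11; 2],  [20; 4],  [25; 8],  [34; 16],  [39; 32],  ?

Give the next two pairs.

[48; 64], [53; 128]

First component goes 6, 11, 20, 25, 34, 39 → 48 → 53 (alternating steps +5, +9, +5, +9, …).
Second component: ×2 each step, so 1, 2, 4, 8, 16, 32 → 64 → 128.
So the next two pairs are [48; 64] and [53; 128].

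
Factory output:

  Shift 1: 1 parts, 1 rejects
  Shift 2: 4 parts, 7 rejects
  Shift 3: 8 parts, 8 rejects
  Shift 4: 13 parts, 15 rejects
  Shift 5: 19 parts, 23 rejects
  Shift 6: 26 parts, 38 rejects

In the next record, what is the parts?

Parts — differences are 3, 4, 5, … (increasing by 1 each time): 1, 4, 8, 13, 19, 26 → 34.

34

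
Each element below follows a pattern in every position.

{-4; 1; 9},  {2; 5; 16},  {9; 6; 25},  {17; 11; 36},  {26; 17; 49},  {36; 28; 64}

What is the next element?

First coordinate goes -4, 2, 9, 17, 26, 36 → 47 (differences are 6, 7, 8, … (increasing by 1 each time)).
Second coordinate goes 1, 5, 6, 11, 17, 28 → 45 (each term is the sum of the two before it).
Third coordinate: perfect squares: 3², 4², 5², …; 9, 16, 25, 36, 49, 64 → 81.
Putting it together: {47; 45; 81}.

{47; 45; 81}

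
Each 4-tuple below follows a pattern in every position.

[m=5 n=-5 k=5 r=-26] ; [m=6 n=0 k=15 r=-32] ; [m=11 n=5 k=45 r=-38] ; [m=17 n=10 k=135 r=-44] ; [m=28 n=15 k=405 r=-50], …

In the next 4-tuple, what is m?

M: each term is the sum of the two before it, so 5, 6, 11, 17, 28 → 45.

45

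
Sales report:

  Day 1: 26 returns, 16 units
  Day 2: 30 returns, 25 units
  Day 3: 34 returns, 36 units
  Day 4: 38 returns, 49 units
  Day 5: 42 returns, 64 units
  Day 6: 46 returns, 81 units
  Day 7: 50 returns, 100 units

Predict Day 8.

54 returns, 121 units

Returns — +4 each step: 26, 30, 34, 38, 42, 46, 50 → 54.
For the units, perfect squares: 4², 5², 6², …: 16, 25, 36, 49, 64, 81, 100 → 121.
Combining the parts gives 54 returns, 121 units.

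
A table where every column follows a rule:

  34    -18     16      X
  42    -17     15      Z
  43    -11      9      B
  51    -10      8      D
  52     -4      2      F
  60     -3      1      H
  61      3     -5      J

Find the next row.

69  4  -6  L

First component — alternating steps +8, +1, +8, +1, …: 34, 42, 43, 51, 52, 60, 61 → 69.
Second component — alternating steps +1, +6, +1, +6, …: -18, -17, -11, -10, -4, -3, 3 → 4.
Third component: 16, 15, 9, 8, 2, 1, -5 → -6 (together with the second component always sums to -2).
For the letter, letters move forward 2 places in the alphabet, wrapping Z→A: X, Z, B, D, F, H, J → L.
Combining the parts gives 69  4  -6  L.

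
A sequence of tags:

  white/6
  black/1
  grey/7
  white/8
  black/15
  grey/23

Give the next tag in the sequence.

For the shade, repeats white → black → grey: white, black, grey, white, black, grey → white.
Second component goes 6, 1, 7, 8, 15, 23 → 38 (each term is the sum of the two before it).
Putting it together: white/38.

white/38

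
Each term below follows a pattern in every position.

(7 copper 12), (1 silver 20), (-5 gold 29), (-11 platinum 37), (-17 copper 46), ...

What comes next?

First component: −6 each step, so 7, 1, -5, -11, -17 → -23.
Metal: copper, silver, gold, platinum, copper → silver (repeats copper → silver → gold → platinum).
Third component: alternating steps +8, +9, +8, +9, …, so 12, 20, 29, 37, 46 → 54.
Putting it together: (-23 silver 54).

(-23 silver 54)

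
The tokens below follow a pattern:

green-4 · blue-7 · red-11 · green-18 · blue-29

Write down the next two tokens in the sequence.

red-47 then green-76

Colour — repeats green → blue → red: green, blue, red, green, blue → red → green.
Second component goes 4, 7, 11, 18, 29 → 47 → 76 (each term is the sum of the two before it).
So the next two tokens are red-47 and green-76.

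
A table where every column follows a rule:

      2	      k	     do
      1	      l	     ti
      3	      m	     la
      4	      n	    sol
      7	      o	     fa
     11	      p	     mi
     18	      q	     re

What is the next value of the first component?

29

First component — each term is the sum of the two before it: 2, 1, 3, 4, 7, 11, 18 → 29.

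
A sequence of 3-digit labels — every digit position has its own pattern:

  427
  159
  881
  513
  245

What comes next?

977

First digit: −3 each step, mod 10; 4, 1, 8, 5, 2 → 9.
Second digit — +3 each step, mod 10: 2, 5, 8, 1, 4 → 7.
Third digit goes 7, 9, 1, 3, 5 → 7 (+2 each step, mod 10).
Combining the parts gives 977.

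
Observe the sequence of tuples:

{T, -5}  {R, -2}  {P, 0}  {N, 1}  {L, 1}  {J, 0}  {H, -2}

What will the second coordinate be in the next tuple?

For the second coordinate, differences are 3, 2, 1, … (decreasing by 1 each time): -5, -2, 0, 1, 1, 0, -2 → -5.

-5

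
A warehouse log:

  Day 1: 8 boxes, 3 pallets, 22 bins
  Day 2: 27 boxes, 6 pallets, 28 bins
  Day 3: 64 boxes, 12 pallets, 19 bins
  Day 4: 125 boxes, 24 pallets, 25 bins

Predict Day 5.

Boxes: perfect cubes: 2³, 3³, 4³, …, so 8, 27, 64, 125 → 216.
Pallets: ×2 each step, so 3, 6, 12, 24 → 48.
Bins: alternating steps +6, −9, +6, −9, …; 22, 28, 19, 25 → 16.
Combining the parts gives 216 boxes, 48 pallets, 16 bins.

216 boxes, 48 pallets, 16 bins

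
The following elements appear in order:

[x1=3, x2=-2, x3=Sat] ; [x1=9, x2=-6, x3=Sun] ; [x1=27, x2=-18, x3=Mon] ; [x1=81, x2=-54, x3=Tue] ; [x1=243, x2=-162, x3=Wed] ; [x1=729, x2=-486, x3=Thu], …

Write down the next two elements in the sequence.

[x1=2187, x2=-1458, x3=Fri], [x1=6561, x2=-4374, x3=Sat]

X1 — ×3 each step: 3, 9, 27, 81, 243, 729 → 2187 → 6561.
X2 — ×3 each step: -2, -6, -18, -54, -162, -486 → -1458 → -4374.
X3 — runs through the weekdays Mon→Sun: Sat, Sun, Mon, Tue, Wed, Thu → Fri → Sat.
So the next two elements are [x1=2187, x2=-1458, x3=Fri] and [x1=6561, x2=-4374, x3=Sat].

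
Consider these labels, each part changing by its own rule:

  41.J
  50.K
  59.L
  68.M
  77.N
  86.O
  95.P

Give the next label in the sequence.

First component — +9 each step: 41, 50, 59, 68, 77, 86, 95 → 104.
Letter — letters move forward 1 place in the alphabet: J, K, L, M, N, O, P → Q.
So the next label is 104.Q.

104.Q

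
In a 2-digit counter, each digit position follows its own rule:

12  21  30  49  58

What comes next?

First digit — +1 each step, mod 10: 1, 2, 3, 4, 5 → 6.
Second digit goes 2, 1, 0, 9, 8 → 7 (−1 each step, mod 10).
Combining the parts gives 67.

67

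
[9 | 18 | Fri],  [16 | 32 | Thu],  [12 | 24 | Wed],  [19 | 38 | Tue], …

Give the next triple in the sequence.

[15 | 30 | Mon]

For the first part, alternating steps +7, −4, +7, −4, …: 9, 16, 12, 19 → 15.
Second part: always 2 × the first part, so 18, 32, 24, 38 → 30.
Day: Fri, Thu, Wed, Tue → Mon (runs backward through the weekdays Mon→Sun).
Putting it together: [15 | 30 | Mon].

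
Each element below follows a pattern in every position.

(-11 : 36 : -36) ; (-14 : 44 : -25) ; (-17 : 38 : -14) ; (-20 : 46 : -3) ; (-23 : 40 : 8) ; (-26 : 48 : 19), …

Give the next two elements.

(-29 : 42 : 30), (-32 : 50 : 41)

For the first part, −3 each step: -11, -14, -17, -20, -23, -26 → -29 → -32.
Second part: 36, 44, 38, 46, 40, 48 → 42 → 50 (alternating steps +8, −6, +8, −6, …).
Third part: +11 each step, so -36, -25, -14, -3, 8, 19 → 30 → 41.
So the next two elements are (-29 : 42 : 30) and (-32 : 50 : 41).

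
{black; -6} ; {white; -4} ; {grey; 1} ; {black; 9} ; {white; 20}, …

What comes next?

Shade — repeats black → white → grey: black, white, grey, black, white → grey.
For the second slot, differences are 2, 5, 8, … (increasing by 3 each time): -6, -4, 1, 9, 20 → 34.
So the next tuple is {grey; 34}.

{grey; 34}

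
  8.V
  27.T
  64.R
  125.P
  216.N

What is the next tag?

343.L

First component: perfect cubes: 2³, 3³, 4³, …, so 8, 27, 64, 125, 216 → 343.
Letter: V, T, R, P, N → L (letters move back 2 places in the alphabet).
Putting it together: 343.L.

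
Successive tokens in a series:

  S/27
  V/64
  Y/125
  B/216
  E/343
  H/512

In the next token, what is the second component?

729

Second component — perfect cubes: 3³, 4³, 5³, …: 27, 64, 125, 216, 343, 512 → 729.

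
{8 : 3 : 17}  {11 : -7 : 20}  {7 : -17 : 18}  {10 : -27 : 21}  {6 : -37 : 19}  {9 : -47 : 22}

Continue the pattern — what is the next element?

First slot goes 8, 11, 7, 10, 6, 9 → 5 (alternating steps +3, −4, +3, −4, …).
For the second slot, −10 each step: 3, -7, -17, -27, -37, -47 → -57.
Third slot — alternating steps +3, −2, +3, −2, …: 17, 20, 18, 21, 19, 22 → 20.
Putting it together: {5 : -57 : 20}.

{5 : -57 : 20}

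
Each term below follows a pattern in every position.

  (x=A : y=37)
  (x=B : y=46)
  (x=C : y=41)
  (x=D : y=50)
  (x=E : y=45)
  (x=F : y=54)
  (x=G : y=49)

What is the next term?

X: A, B, C, D, E, F, G → H (letters move forward 1 place in the alphabet).
Y: alternating steps +9, −5, +9, −5, …; 37, 46, 41, 50, 45, 54, 49 → 58.
Combining the parts gives (x=H : y=58).

(x=H : y=58)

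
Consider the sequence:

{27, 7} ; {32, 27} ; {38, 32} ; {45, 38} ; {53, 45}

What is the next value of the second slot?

53

First slot goes 27, 32, 38, 45, 53 → 62 (differences are 5, 6, 7, … (increasing by 1 each time)).
For the second slot, always the previous value of the first slot: 7, 27, 32, 38, 45 → 53.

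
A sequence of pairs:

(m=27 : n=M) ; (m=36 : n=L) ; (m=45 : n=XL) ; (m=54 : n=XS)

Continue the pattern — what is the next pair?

(m=63 : n=S)

M: +9 each step; 27, 36, 45, 54 → 63.
N: M, L, XL, XS → S (runs through clothing sizes XS→XL).
So the next pair is (m=63 : n=S).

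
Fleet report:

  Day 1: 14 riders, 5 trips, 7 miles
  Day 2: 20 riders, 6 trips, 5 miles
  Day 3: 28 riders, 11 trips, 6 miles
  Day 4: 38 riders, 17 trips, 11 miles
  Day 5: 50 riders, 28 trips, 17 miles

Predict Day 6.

64 riders, 45 trips, 28 miles

For the riders, differences are 6, 8, 10, … (increasing by 2 each time): 14, 20, 28, 38, 50 → 64.
Trips: 5, 6, 11, 17, 28 → 45 (each term is the sum of the two before it).
Miles: 7, 5, 6, 11, 17 → 28 (always the previous value of the trips).
Putting it together: 64 riders, 45 trips, 28 miles.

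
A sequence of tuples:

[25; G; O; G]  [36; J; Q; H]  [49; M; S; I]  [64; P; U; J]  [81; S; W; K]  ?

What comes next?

For the first coordinate, perfect squares: 5², 6², 7², …: 25, 36, 49, 64, 81 → 100.
For the first letter, letters move forward 3 places in the alphabet: G, J, M, P, S → V.
Second letter — letters move forward 2 places in the alphabet: O, Q, S, U, W → Y.
Third letter: G, H, I, J, K → L (letters move forward 1 place in the alphabet).
So the next tuple is [100; V; Y; L].

[100; V; Y; L]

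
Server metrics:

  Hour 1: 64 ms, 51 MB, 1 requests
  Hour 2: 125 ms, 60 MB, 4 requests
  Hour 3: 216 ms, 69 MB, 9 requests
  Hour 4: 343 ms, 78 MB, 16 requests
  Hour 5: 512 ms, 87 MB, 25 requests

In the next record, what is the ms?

729

Ms: perfect cubes: 4³, 5³, 6³, …; 64, 125, 216, 343, 512 → 729.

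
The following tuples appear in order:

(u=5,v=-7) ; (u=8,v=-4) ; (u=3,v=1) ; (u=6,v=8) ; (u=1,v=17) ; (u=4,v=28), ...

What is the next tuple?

U goes 5, 8, 3, 6, 1, 4 → -1 (alternating steps +3, −5, +3, −5, …).
V — differences are 3, 5, 7, … (increasing by 2 each time): -7, -4, 1, 8, 17, 28 → 41.
Combining the parts gives (u=-1,v=41).

(u=-1,v=41)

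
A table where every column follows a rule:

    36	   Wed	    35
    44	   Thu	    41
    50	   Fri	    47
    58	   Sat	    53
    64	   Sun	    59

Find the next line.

72  Mon  65

First component: alternating steps +8, +6, +8, +6, …; 36, 44, 50, 58, 64 → 72.
Day — runs through the weekdays Mon→Sun: Wed, Thu, Fri, Sat, Sun → Mon.
Third component: +6 each step; 35, 41, 47, 53, 59 → 65.
Putting it together: 72  Mon  65.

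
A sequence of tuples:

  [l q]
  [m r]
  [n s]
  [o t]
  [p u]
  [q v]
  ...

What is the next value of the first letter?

First letter: l, m, n, o, p, q → r (letters move forward 1 place in the alphabet).
For the second letter, letters move forward 1 place in the alphabet: q, r, s, t, u, v → w.

r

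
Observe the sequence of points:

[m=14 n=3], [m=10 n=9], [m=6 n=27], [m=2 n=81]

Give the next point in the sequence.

[m=-2 n=243]

For the m, −4 each step: 14, 10, 6, 2 → -2.
N: ×3 each step; 3, 9, 27, 81 → 243.
Putting it together: [m=-2 n=243].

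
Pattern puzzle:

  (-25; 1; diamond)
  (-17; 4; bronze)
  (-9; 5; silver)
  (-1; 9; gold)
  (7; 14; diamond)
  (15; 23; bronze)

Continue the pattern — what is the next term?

(23; 37; silver)

First component: +8 each step, so -25, -17, -9, -1, 7, 15 → 23.
Second component: each term is the sum of the two before it; 1, 4, 5, 9, 14, 23 → 37.
Rank goes diamond, bronze, silver, gold, diamond, bronze → silver (repeats diamond → bronze → silver → gold).
So the next term is (23; 37; silver).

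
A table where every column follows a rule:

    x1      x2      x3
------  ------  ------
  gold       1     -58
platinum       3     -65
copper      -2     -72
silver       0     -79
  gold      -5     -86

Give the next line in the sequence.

platinum  -3  -93

Column x1 — repeats gold → platinum → copper → silver: gold, platinum, copper, silver, gold → platinum.
For the column x2, alternating steps +2, −5, +2, −5, …: 1, 3, -2, 0, -5 → -3.
Column x3: −7 each step; -58, -65, -72, -79, -86 → -93.
So the next line is platinum  -3  -93.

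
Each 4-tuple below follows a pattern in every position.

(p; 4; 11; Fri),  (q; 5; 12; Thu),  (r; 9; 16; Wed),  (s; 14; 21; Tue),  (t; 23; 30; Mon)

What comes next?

Letter — letters move forward 1 place in the alphabet: p, q, r, s, t → u.
Second value: 4, 5, 9, 14, 23 → 37 (each term is the sum of the two before it).
Third value: 11, 12, 16, 21, 30 → 44 (always 7 more than the second value).
Day: runs backward through the weekdays Mon→Sun, so Fri, Thu, Wed, Tue, Mon → Sun.
Combining the parts gives (u; 37; 44; Sun).

(u; 37; 44; Sun)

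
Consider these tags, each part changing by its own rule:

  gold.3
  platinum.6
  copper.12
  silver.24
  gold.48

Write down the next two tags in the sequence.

Metal — repeats gold → platinum → copper → silver: gold, platinum, copper, silver, gold → platinum → copper.
Second component: ×2 each step; 3, 6, 12, 24, 48 → 96 → 192.
So the next two tags are platinum.96 and copper.192.

platinum.96, copper.192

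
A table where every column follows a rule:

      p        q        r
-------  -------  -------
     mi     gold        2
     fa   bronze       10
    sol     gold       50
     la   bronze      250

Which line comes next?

Column p — runs through the solfège scale do→ti: mi, fa, sol, la → ti.
Column q goes gold, bronze, gold, bronze → gold (alternates gold ↔ bronze).
Column r: 2, 10, 50, 250 → 1250 (×5 each step).
Putting it together: ti  gold  1250.

ti  gold  1250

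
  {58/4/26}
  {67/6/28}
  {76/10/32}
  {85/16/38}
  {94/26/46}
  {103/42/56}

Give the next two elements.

{112/68/68}, {121/110/82}

For the first component, +9 each step: 58, 67, 76, 85, 94, 103 → 112 → 121.
Second component: each term is the sum of the two before it, so 4, 6, 10, 16, 26, 42 → 68 → 110.
Third component: differences are 2, 4, 6, … (increasing by 2 each time), so 26, 28, 32, 38, 46, 56 → 68 → 82.
Putting the parts together: {112/68/68} and then {121/110/82}.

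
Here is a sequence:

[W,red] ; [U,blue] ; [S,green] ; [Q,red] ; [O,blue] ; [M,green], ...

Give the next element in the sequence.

For the letter, letters move back 2 places in the alphabet: W, U, S, Q, O, M → K.
Colour: repeats red → blue → green; red, blue, green, red, blue, green → red.
Putting it together: [K,red].

[K,red]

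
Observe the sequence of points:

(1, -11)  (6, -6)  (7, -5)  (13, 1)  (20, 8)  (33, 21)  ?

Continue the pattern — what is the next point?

First coordinate goes 1, 6, 7, 13, 20, 33 → 53 (each term is the sum of the two before it).
Second coordinate: always 12 less than the first coordinate, so -11, -6, -5, 1, 8, 21 → 41.
So the next point is (53, 41).

(53, 41)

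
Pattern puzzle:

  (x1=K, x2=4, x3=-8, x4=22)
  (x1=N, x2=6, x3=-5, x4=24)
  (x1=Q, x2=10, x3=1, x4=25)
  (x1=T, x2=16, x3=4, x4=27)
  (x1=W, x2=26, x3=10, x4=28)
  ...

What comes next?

For the x1, letters move forward 3 places in the alphabet: K, N, Q, T, W → Z.
X2 goes 4, 6, 10, 16, 26 → 42 (each term is the sum of the two before it).
X3: alternating steps +3, +6, +3, +6, …, so -8, -5, 1, 4, 10 → 13.
X4 goes 22, 24, 25, 27, 28 → 30 (alternating steps +2, +1, +2, +1, …).
Combining the parts gives (x1=Z, x2=42, x3=13, x4=30).

(x1=Z, x2=42, x3=13, x4=30)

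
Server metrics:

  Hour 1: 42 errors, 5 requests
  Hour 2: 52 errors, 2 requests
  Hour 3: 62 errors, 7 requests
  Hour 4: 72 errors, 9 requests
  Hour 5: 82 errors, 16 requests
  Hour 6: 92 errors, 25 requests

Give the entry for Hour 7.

Errors: +10 each step; 42, 52, 62, 72, 82, 92 → 102.
Requests: each term is the sum of the two before it; 5, 2, 7, 9, 16, 25 → 41.
Putting it together: 102 errors, 41 requests.

102 errors, 41 requests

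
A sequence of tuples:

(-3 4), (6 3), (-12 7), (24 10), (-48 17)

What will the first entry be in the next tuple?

96

First entry — ×(-2) each step: -3, 6, -12, 24, -48 → 96.
Second entry: 4, 3, 7, 10, 17 → 27 (each term is the sum of the two before it).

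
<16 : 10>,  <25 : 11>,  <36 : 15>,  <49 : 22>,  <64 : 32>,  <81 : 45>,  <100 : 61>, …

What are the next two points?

<121 : 80>, <144 : 102>

First component: perfect squares: 4², 5², 6², …; 16, 25, 36, 49, 64, 81, 100 → 121 → 144.
Second component — differences are 1, 4, 7, … (increasing by 3 each time): 10, 11, 15, 22, 32, 45, 61 → 80 → 102.
Putting the parts together: <121 : 80> and then <144 : 102>.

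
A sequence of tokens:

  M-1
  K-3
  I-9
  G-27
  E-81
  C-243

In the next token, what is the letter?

Letter goes M, K, I, G, E, C → A (letters move back 2 places in the alphabet).

A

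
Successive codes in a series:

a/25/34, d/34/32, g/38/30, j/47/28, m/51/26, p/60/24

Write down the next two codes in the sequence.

s/64/22 then v/73/20

Letter: letters move forward 3 places in the alphabet, so a, d, g, j, m, p → s → v.
Second component — alternating steps +9, +4, +9, +4, …: 25, 34, 38, 47, 51, 60 → 64 → 73.
Third component: −2 each step, so 34, 32, 30, 28, 26, 24 → 22 → 20.
So the next two codes are s/64/22 and v/73/20.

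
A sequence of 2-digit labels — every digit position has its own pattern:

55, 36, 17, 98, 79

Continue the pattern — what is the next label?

50

First digit — −2 each step, mod 10: 5, 3, 1, 9, 7 → 5.
Second digit goes 5, 6, 7, 8, 9 → 0 (+1 each step, mod 10).
Putting it together: 50.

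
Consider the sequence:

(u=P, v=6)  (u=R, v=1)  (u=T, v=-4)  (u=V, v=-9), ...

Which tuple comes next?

(u=X, v=-14)

For the u, letters move forward 2 places in the alphabet: P, R, T, V → X.
V goes 6, 1, -4, -9 → -14 (−5 each step).
Putting it together: (u=X, v=-14).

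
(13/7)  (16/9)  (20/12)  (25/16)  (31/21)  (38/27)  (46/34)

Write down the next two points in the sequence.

(55/42), (65/51)

First coordinate: 13, 16, 20, 25, 31, 38, 46 → 55 → 65 (differences are 3, 4, 5, … (increasing by 1 each time)).
Second coordinate goes 7, 9, 12, 16, 21, 27, 34 → 42 → 51 (differences are 2, 3, 4, … (increasing by 1 each time)).
So the next two points are (55/42) and (65/51).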